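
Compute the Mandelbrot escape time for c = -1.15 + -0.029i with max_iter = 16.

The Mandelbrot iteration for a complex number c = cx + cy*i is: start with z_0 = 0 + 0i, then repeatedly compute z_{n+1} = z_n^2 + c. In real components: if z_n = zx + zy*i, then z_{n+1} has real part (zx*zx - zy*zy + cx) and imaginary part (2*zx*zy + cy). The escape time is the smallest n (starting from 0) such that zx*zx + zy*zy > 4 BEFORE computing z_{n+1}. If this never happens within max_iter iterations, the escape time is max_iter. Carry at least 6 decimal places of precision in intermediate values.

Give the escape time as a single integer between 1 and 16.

z_0 = 0 + 0i, c = -1.1500 + -0.0290i
Iter 1: z = -1.1500 + -0.0290i, |z|^2 = 1.3233
Iter 2: z = 0.1717 + 0.0377i, |z|^2 = 0.0309
Iter 3: z = -1.1220 + -0.0161i, |z|^2 = 1.2590
Iter 4: z = 0.1085 + 0.0070i, |z|^2 = 0.0118
Iter 5: z = -1.1383 + -0.0275i, |z|^2 = 1.2964
Iter 6: z = 0.1449 + 0.0335i, |z|^2 = 0.0221
Iter 7: z = -1.1301 + -0.0193i, |z|^2 = 1.2776
Iter 8: z = 0.1268 + 0.0146i, |z|^2 = 0.0163
Iter 9: z = -1.1341 + -0.0253i, |z|^2 = 1.2869
Iter 10: z = 0.1356 + 0.0284i, |z|^2 = 0.0192
Iter 11: z = -1.1324 + -0.0213i, |z|^2 = 1.2828
Iter 12: z = 0.1319 + 0.0192i, |z|^2 = 0.0178
Iter 13: z = -1.1330 + -0.0239i, |z|^2 = 1.2842
Iter 14: z = 0.1330 + 0.0252i, |z|^2 = 0.0183
Iter 15: z = -1.1329 + -0.0223i, |z|^2 = 1.2840

Answer: 16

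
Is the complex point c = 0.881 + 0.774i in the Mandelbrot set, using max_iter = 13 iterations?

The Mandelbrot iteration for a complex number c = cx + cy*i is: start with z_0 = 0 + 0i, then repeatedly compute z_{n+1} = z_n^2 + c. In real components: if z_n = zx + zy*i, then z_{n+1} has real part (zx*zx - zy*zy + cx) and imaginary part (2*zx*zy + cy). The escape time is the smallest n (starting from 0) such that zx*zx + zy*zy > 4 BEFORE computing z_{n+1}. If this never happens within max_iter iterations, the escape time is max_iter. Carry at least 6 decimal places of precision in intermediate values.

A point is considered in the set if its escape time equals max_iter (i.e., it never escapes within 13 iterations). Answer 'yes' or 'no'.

z_0 = 0 + 0i, c = 0.8810 + 0.7740i
Iter 1: z = 0.8810 + 0.7740i, |z|^2 = 1.3752
Iter 2: z = 1.0581 + 2.1378i, |z|^2 = 5.6897
Escaped at iteration 2

Answer: no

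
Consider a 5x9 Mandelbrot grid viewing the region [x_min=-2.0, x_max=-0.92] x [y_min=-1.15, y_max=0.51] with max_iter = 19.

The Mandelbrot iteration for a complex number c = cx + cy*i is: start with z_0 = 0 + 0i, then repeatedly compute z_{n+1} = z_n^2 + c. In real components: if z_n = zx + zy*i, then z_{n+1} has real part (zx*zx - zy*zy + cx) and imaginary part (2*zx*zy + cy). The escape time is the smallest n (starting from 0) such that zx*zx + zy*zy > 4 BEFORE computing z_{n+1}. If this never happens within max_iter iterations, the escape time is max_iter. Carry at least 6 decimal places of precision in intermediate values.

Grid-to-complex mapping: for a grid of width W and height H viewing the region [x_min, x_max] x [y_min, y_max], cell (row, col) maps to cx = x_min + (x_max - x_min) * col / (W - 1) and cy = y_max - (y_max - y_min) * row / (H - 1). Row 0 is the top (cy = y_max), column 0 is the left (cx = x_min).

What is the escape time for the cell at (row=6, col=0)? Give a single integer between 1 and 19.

Answer: 1

Derivation:
z_0 = 0 + 0i, c = -2.0000 + -0.7350i
Iter 1: z = -2.0000 + -0.7350i, |z|^2 = 4.5402
Escaped at iteration 1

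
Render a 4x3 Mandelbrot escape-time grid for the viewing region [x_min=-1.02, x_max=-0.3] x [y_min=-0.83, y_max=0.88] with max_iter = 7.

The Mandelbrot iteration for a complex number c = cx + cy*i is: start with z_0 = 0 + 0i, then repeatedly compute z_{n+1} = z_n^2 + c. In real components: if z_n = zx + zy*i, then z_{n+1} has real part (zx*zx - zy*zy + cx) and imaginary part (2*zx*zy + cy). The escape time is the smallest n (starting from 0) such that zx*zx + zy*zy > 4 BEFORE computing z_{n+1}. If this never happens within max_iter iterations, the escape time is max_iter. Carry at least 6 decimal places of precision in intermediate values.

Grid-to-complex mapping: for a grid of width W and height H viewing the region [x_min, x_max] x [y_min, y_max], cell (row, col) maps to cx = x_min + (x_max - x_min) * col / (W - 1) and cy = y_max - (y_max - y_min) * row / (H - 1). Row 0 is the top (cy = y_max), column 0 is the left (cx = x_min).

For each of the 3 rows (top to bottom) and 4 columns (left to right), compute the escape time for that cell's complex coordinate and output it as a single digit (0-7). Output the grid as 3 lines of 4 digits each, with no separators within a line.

(row=0, col=0): c = -1.0200 + 0.8800i → escape time 3
(row=0, col=1): c = -0.7800 + 0.8800i → escape time 4
(row=0, col=2): c = -0.5400 + 0.8800i → escape time 4
(row=0, col=3): c = -0.3000 + 0.8800i → escape time 7
(row=1, col=0): c = -1.0200 + 0.0250i → escape time 7
(row=1, col=1): c = -0.7800 + 0.0250i → escape time 7
(row=1, col=2): c = -0.5400 + 0.0250i → escape time 7
(row=1, col=3): c = -0.3000 + 0.0250i → escape time 7
(row=2, col=0): c = -1.0200 + -0.8300i → escape time 3
(row=2, col=1): c = -0.7800 + -0.8300i → escape time 4
(row=2, col=2): c = -0.5400 + -0.8300i → escape time 5
(row=2, col=3): c = -0.3000 + -0.8300i → escape time 7

Answer: 3447
7777
3457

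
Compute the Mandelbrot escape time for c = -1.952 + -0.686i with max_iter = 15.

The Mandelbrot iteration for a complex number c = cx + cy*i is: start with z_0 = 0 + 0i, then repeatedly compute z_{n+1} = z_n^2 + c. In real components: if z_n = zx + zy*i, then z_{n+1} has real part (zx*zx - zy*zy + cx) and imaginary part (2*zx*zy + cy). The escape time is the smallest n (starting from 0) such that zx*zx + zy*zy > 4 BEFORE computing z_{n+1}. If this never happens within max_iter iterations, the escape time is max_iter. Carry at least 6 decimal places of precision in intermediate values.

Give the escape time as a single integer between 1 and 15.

z_0 = 0 + 0i, c = -1.9520 + -0.6860i
Iter 1: z = -1.9520 + -0.6860i, |z|^2 = 4.2809
Escaped at iteration 1

Answer: 1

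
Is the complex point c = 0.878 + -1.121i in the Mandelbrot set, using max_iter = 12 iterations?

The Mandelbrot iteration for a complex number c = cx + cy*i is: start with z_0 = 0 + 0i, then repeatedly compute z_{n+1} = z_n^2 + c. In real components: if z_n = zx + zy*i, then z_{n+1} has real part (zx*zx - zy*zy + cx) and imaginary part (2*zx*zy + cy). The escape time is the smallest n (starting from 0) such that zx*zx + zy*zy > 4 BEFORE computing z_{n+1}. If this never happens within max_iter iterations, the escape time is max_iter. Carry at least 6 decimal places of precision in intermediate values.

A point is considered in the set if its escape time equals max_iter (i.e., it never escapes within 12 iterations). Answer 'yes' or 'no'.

Answer: no

Derivation:
z_0 = 0 + 0i, c = 0.8780 + -1.1210i
Iter 1: z = 0.8780 + -1.1210i, |z|^2 = 2.0275
Iter 2: z = 0.3922 + -3.0895i, |z|^2 = 9.6987
Escaped at iteration 2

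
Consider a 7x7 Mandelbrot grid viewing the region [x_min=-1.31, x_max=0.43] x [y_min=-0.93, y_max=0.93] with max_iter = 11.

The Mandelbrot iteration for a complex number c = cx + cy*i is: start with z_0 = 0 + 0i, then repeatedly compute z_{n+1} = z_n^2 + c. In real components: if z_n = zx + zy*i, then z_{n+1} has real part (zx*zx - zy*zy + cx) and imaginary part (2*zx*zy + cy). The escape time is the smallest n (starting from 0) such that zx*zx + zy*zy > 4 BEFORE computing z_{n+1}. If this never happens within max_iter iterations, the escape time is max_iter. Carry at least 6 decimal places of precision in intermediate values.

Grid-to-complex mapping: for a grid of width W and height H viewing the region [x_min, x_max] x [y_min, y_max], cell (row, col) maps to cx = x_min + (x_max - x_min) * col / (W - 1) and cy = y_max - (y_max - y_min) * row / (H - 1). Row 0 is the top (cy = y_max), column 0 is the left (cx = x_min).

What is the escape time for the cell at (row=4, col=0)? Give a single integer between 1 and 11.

z_0 = 0 + 0i, c = -1.3100 + -0.3100i
Iter 1: z = -1.3100 + -0.3100i, |z|^2 = 1.8122
Iter 2: z = 0.3100 + 0.5022i, |z|^2 = 0.3483
Iter 3: z = -1.4661 + 0.0014i, |z|^2 = 2.1495
Iter 4: z = 0.8395 + -0.3140i, |z|^2 = 0.8033
Iter 5: z = -0.7039 + -0.8372i, |z|^2 = 1.1963
Iter 6: z = -1.5154 + 0.8686i, |z|^2 = 3.0509
Iter 7: z = 0.2320 + -2.9425i, |z|^2 = 8.7121
Escaped at iteration 7

Answer: 7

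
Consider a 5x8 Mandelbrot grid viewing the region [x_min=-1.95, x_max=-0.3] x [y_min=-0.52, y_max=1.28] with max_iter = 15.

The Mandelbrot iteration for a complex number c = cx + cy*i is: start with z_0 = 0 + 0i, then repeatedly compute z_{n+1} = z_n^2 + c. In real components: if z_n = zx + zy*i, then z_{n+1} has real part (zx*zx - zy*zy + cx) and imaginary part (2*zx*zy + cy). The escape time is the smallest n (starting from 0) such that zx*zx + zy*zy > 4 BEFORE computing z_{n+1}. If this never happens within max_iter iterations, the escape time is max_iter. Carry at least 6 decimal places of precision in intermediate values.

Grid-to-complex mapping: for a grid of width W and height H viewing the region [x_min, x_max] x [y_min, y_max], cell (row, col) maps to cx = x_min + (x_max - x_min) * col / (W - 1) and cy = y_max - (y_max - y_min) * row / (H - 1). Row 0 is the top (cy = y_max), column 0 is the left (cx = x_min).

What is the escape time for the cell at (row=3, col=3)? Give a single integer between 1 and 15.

z_0 = 0 + 0i, c = -0.7125 + 0.5086i
Iter 1: z = -0.7125 + 0.5086i, |z|^2 = 0.7663
Iter 2: z = -0.4635 + -0.2161i, |z|^2 = 0.2615
Iter 3: z = -0.5444 + 0.7089i, |z|^2 = 0.7990
Iter 4: z = -0.9187 + -0.2633i, |z|^2 = 0.9134
Iter 5: z = 0.0622 + 0.9924i, |z|^2 = 0.9887
Iter 6: z = -1.6934 + 0.6320i, |z|^2 = 3.2672
Iter 7: z = 1.7558 + -1.6321i, |z|^2 = 5.7465
Escaped at iteration 7

Answer: 7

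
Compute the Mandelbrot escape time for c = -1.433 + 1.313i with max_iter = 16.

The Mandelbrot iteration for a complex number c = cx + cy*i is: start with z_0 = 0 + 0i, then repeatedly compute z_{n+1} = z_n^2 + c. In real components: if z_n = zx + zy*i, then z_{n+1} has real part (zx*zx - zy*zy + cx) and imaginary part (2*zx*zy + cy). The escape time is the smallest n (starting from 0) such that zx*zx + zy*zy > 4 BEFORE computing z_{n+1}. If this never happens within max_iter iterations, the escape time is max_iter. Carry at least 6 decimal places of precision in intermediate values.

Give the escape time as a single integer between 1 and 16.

z_0 = 0 + 0i, c = -1.4330 + 1.3130i
Iter 1: z = -1.4330 + 1.3130i, |z|^2 = 3.7775
Iter 2: z = -1.1035 + -2.4501i, |z|^2 = 7.2205
Escaped at iteration 2

Answer: 2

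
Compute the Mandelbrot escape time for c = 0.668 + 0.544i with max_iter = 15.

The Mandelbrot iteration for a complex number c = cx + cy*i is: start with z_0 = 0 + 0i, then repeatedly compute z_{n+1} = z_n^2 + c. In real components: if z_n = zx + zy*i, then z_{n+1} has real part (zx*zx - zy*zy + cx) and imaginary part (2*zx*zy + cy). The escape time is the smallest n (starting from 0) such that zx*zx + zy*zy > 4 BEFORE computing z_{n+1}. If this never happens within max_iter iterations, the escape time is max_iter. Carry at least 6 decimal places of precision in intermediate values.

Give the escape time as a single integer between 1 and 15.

z_0 = 0 + 0i, c = 0.6680 + 0.5440i
Iter 1: z = 0.6680 + 0.5440i, |z|^2 = 0.7422
Iter 2: z = 0.8183 + 1.2708i, |z|^2 = 2.2845
Iter 3: z = -0.2773 + 2.6237i, |z|^2 = 6.9609
Escaped at iteration 3

Answer: 3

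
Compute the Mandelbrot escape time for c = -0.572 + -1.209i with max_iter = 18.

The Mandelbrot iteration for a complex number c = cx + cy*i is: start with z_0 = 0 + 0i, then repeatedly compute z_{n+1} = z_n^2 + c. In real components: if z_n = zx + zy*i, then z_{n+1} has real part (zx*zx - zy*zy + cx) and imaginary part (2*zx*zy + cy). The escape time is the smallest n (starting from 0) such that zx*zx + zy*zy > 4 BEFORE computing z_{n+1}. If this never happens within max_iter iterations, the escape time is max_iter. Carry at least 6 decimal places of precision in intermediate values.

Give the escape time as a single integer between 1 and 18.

z_0 = 0 + 0i, c = -0.5720 + -1.2090i
Iter 1: z = -0.5720 + -1.2090i, |z|^2 = 1.7889
Iter 2: z = -1.7065 + 0.1741i, |z|^2 = 2.9424
Iter 3: z = 2.3098 + -1.8032i, |z|^2 = 8.5868
Escaped at iteration 3

Answer: 3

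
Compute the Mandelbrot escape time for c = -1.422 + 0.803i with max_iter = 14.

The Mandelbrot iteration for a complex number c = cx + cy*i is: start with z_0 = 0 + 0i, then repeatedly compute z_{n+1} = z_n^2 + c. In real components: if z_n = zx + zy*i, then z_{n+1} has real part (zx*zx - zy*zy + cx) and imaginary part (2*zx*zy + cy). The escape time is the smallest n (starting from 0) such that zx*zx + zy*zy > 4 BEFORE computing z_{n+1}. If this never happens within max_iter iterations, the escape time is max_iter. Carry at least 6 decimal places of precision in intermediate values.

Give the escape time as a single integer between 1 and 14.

Answer: 3

Derivation:
z_0 = 0 + 0i, c = -1.4220 + 0.8030i
Iter 1: z = -1.4220 + 0.8030i, |z|^2 = 2.6669
Iter 2: z = -0.0447 + -1.4807i, |z|^2 = 2.1946
Iter 3: z = -3.6126 + 0.9355i, |z|^2 = 13.9257
Escaped at iteration 3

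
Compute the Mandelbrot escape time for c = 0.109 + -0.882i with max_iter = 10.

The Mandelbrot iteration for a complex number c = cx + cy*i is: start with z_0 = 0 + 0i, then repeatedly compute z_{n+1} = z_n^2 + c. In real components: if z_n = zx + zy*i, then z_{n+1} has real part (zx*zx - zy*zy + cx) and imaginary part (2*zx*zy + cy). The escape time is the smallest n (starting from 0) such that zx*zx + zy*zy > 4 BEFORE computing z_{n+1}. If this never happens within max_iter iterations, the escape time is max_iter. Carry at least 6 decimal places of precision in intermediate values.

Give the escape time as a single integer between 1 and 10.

z_0 = 0 + 0i, c = 0.1090 + -0.8820i
Iter 1: z = 0.1090 + -0.8820i, |z|^2 = 0.7898
Iter 2: z = -0.6570 + -1.0743i, |z|^2 = 1.5858
Iter 3: z = -0.6134 + 0.5297i, |z|^2 = 0.6568
Iter 4: z = 0.2046 + -1.5318i, |z|^2 = 2.3882
Iter 5: z = -2.1955 + -1.5089i, |z|^2 = 7.0971
Escaped at iteration 5

Answer: 5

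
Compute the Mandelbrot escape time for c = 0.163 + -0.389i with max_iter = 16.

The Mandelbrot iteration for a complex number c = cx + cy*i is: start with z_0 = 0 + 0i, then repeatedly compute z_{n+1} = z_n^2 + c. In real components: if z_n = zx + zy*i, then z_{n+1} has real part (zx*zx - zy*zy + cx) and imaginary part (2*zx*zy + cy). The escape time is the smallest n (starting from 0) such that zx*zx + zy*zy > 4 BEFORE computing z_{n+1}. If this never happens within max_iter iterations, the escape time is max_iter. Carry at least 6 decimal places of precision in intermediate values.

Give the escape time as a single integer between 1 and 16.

Answer: 16

Derivation:
z_0 = 0 + 0i, c = 0.1630 + -0.3890i
Iter 1: z = 0.1630 + -0.3890i, |z|^2 = 0.1779
Iter 2: z = 0.0382 + -0.5158i, |z|^2 = 0.2675
Iter 3: z = -0.1016 + -0.4285i, |z|^2 = 0.1939
Iter 4: z = -0.0103 + -0.3019i, |z|^2 = 0.0913
Iter 5: z = 0.0719 + -0.3828i, |z|^2 = 0.1517
Iter 6: z = 0.0216 + -0.4441i, |z|^2 = 0.1977
Iter 7: z = -0.0337 + -0.4082i, |z|^2 = 0.1678
Iter 8: z = -0.0025 + -0.3615i, |z|^2 = 0.1307
Iter 9: z = 0.0324 + -0.3872i, |z|^2 = 0.1510
Iter 10: z = 0.0141 + -0.4141i, |z|^2 = 0.1716
Iter 11: z = -0.0082 + -0.4007i, |z|^2 = 0.1606
Iter 12: z = 0.0025 + -0.3824i, |z|^2 = 0.1462
Iter 13: z = 0.0168 + -0.3909i, |z|^2 = 0.1531
Iter 14: z = 0.0105 + -0.4021i, |z|^2 = 0.1618
Iter 15: z = 0.0014 + -0.3974i, |z|^2 = 0.1579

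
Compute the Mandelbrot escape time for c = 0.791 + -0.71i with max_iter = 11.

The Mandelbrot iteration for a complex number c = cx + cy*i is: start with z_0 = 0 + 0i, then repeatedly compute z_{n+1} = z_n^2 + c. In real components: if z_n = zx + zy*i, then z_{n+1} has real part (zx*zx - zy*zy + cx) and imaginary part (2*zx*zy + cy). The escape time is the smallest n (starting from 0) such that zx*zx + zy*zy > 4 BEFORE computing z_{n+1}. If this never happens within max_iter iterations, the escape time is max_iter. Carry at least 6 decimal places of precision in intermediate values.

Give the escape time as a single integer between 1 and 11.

z_0 = 0 + 0i, c = 0.7910 + -0.7100i
Iter 1: z = 0.7910 + -0.7100i, |z|^2 = 1.1298
Iter 2: z = 0.9126 + -1.8332i, |z|^2 = 4.1935
Escaped at iteration 2

Answer: 2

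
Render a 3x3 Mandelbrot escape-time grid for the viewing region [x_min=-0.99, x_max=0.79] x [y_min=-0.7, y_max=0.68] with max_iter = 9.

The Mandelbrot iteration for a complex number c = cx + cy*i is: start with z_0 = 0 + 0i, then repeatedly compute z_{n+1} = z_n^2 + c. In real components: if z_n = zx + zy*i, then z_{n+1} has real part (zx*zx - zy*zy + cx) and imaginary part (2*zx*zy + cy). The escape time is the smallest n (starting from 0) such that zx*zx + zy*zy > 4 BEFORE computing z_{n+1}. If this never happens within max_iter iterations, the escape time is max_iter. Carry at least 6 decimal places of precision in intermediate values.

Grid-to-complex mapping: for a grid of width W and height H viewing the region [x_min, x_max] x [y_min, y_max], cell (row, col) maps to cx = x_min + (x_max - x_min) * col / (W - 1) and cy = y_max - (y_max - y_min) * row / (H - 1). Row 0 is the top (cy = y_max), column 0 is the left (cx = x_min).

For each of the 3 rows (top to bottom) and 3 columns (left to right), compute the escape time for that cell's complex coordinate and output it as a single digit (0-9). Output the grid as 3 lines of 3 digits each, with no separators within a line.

(row=0, col=0): c = -0.9900 + 0.6800i → escape time 4
(row=0, col=1): c = -0.1000 + 0.6800i → escape time 9
(row=0, col=2): c = 0.7900 + 0.6800i → escape time 3
(row=1, col=0): c = -0.9900 + -0.0100i → escape time 9
(row=1, col=1): c = -0.1000 + -0.0100i → escape time 9
(row=1, col=2): c = 0.7900 + -0.0100i → escape time 3
(row=2, col=0): c = -0.9900 + -0.7000i → escape time 4
(row=2, col=1): c = -0.1000 + -0.7000i → escape time 9
(row=2, col=2): c = 0.7900 + -0.7000i → escape time 2

Answer: 493
993
492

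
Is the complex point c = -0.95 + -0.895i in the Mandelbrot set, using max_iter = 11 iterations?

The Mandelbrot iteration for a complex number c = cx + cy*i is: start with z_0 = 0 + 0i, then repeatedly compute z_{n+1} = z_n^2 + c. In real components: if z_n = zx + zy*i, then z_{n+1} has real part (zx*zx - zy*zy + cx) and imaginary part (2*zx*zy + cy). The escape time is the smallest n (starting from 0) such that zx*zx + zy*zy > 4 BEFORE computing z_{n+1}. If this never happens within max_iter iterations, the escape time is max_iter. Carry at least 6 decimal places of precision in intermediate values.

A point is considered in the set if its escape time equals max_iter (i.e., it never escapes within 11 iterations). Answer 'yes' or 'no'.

Answer: no

Derivation:
z_0 = 0 + 0i, c = -0.9500 + -0.8950i
Iter 1: z = -0.9500 + -0.8950i, |z|^2 = 1.7035
Iter 2: z = -0.8485 + 0.8055i, |z|^2 = 1.3688
Iter 3: z = -0.8788 + -2.2620i, |z|^2 = 5.8889
Escaped at iteration 3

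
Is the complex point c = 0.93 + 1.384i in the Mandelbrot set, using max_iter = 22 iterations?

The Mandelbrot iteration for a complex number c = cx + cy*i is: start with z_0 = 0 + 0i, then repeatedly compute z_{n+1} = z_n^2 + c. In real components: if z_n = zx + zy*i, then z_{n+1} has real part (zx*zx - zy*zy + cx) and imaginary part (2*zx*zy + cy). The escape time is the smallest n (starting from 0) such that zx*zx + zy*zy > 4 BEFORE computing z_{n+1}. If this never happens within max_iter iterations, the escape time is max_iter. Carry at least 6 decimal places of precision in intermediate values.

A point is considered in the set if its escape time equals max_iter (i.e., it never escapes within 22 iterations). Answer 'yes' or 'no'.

Answer: no

Derivation:
z_0 = 0 + 0i, c = 0.9300 + 1.3840i
Iter 1: z = 0.9300 + 1.3840i, |z|^2 = 2.7804
Iter 2: z = -0.1206 + 3.9582i, |z|^2 = 15.6822
Escaped at iteration 2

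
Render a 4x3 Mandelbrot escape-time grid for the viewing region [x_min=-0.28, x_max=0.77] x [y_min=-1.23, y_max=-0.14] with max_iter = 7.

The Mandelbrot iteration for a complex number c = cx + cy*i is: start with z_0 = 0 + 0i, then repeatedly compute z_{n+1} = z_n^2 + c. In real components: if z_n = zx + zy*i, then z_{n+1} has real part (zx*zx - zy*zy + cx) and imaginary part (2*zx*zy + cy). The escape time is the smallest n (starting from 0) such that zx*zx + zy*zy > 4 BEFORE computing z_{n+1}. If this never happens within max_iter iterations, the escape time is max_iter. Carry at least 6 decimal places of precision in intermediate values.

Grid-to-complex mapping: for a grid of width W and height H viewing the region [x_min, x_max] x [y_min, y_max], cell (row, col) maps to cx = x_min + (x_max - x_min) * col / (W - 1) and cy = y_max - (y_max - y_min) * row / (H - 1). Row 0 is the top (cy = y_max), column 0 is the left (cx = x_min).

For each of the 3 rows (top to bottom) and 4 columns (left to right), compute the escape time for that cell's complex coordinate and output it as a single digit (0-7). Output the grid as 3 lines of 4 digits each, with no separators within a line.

Answer: 7773
7753
3222

Derivation:
(row=0, col=0): c = -0.2800 + -0.1400i → escape time 7
(row=0, col=1): c = 0.0700 + -0.1400i → escape time 7
(row=0, col=2): c = 0.4200 + -0.1400i → escape time 7
(row=0, col=3): c = 0.7700 + -0.1400i → escape time 3
(row=1, col=0): c = -0.2800 + -0.6850i → escape time 7
(row=1, col=1): c = 0.0700 + -0.6850i → escape time 7
(row=1, col=2): c = 0.4200 + -0.6850i → escape time 5
(row=1, col=3): c = 0.7700 + -0.6850i → escape time 3
(row=2, col=0): c = -0.2800 + -1.2300i → escape time 3
(row=2, col=1): c = 0.0700 + -1.2300i → escape time 2
(row=2, col=2): c = 0.4200 + -1.2300i → escape time 2
(row=2, col=3): c = 0.7700 + -1.2300i → escape time 2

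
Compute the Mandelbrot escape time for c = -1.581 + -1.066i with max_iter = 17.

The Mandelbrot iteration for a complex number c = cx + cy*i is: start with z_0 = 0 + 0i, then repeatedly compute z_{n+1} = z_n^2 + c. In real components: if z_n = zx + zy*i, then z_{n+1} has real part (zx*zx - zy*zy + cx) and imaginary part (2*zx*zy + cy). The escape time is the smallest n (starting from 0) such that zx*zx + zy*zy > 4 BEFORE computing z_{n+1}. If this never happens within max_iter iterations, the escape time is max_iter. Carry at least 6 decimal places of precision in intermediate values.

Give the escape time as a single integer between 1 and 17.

z_0 = 0 + 0i, c = -1.5810 + -1.0660i
Iter 1: z = -1.5810 + -1.0660i, |z|^2 = 3.6359
Iter 2: z = -0.2178 + 2.3047i, |z|^2 = 5.3590
Escaped at iteration 2

Answer: 2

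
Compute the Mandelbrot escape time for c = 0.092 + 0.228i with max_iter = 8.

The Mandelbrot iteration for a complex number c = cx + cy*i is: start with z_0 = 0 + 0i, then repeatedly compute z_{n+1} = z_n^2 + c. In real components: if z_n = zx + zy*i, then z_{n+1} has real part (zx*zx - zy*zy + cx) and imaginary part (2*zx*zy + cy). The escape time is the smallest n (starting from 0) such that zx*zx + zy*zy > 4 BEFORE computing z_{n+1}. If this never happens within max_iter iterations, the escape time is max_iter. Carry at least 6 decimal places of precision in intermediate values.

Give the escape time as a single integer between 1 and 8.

Answer: 8

Derivation:
z_0 = 0 + 0i, c = 0.0920 + 0.2280i
Iter 1: z = 0.0920 + 0.2280i, |z|^2 = 0.0604
Iter 2: z = 0.0485 + 0.2700i, |z|^2 = 0.0752
Iter 3: z = 0.0215 + 0.2542i, |z|^2 = 0.0651
Iter 4: z = 0.0279 + 0.2389i, |z|^2 = 0.0579
Iter 5: z = 0.0357 + 0.2413i, |z|^2 = 0.0595
Iter 6: z = 0.0350 + 0.2452i, |z|^2 = 0.0614
Iter 7: z = 0.0331 + 0.2452i, |z|^2 = 0.0612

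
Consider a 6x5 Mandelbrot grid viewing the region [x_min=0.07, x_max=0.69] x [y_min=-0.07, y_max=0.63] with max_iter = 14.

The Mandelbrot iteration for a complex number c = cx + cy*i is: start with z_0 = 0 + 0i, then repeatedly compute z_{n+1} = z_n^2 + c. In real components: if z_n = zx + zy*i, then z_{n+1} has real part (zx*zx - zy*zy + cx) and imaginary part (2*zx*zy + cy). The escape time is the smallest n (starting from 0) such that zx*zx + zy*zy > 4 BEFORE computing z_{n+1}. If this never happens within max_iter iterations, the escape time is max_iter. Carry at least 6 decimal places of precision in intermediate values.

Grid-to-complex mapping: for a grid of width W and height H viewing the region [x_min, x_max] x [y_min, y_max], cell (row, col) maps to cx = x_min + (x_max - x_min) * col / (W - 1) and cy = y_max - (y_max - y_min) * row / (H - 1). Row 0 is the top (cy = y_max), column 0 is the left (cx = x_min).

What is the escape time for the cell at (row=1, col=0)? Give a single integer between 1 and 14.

z_0 = 0 + 0i, c = 0.0700 + 0.4550i
Iter 1: z = 0.0700 + 0.4550i, |z|^2 = 0.2119
Iter 2: z = -0.1321 + 0.5187i, |z|^2 = 0.2865
Iter 3: z = -0.1816 + 0.3179i, |z|^2 = 0.1341
Iter 4: z = 0.0019 + 0.3395i, |z|^2 = 0.1153
Iter 5: z = -0.0453 + 0.4563i, |z|^2 = 0.2102
Iter 6: z = -0.1361 + 0.4137i, |z|^2 = 0.1897
Iter 7: z = -0.0826 + 0.3424i, |z|^2 = 0.1240
Iter 8: z = -0.0404 + 0.3984i, |z|^2 = 0.1604
Iter 9: z = -0.0871 + 0.4228i, |z|^2 = 0.1864
Iter 10: z = -0.1012 + 0.3813i, |z|^2 = 0.1556
Iter 11: z = -0.0652 + 0.3778i, |z|^2 = 0.1470
Iter 12: z = -0.0685 + 0.4058i, |z|^2 = 0.1693
Iter 13: z = -0.0899 + 0.3994i, |z|^2 = 0.1676

Answer: 14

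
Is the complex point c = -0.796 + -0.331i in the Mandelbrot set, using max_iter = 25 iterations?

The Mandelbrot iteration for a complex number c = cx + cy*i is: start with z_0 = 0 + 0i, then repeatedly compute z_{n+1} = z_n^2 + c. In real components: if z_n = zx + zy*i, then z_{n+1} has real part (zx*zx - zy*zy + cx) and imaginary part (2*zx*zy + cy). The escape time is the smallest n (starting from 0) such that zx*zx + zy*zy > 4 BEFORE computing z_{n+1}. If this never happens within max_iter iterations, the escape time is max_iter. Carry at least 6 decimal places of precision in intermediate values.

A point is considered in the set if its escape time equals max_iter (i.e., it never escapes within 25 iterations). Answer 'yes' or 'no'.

Answer: no

Derivation:
z_0 = 0 + 0i, c = -0.7960 + -0.3310i
Iter 1: z = -0.7960 + -0.3310i, |z|^2 = 0.7432
Iter 2: z = -0.2719 + 0.1960i, |z|^2 = 0.1124
Iter 3: z = -0.7604 + -0.4376i, |z|^2 = 0.7697
Iter 4: z = -0.4092 + 0.3345i, |z|^2 = 0.2793
Iter 5: z = -0.7404 + -0.6048i, |z|^2 = 0.9140
Iter 6: z = -0.6135 + 0.5646i, |z|^2 = 0.6951
Iter 7: z = -0.7384 + -1.0237i, |z|^2 = 1.5932
Iter 8: z = -1.2987 + 1.1808i, |z|^2 = 3.0811
Iter 9: z = -0.5037 + -3.3982i, |z|^2 = 11.8012
Escaped at iteration 9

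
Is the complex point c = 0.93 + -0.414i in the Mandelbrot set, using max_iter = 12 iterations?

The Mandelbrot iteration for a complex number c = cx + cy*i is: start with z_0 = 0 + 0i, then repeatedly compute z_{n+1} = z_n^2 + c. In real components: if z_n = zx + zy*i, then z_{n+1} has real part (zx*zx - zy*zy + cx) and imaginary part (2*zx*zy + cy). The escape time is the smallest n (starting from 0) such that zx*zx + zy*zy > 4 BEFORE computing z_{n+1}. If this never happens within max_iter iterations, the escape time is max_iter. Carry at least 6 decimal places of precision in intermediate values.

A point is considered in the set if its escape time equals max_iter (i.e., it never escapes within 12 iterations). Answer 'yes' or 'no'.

Answer: no

Derivation:
z_0 = 0 + 0i, c = 0.9300 + -0.4140i
Iter 1: z = 0.9300 + -0.4140i, |z|^2 = 1.0363
Iter 2: z = 1.6235 + -1.1840i, |z|^2 = 4.0377
Escaped at iteration 2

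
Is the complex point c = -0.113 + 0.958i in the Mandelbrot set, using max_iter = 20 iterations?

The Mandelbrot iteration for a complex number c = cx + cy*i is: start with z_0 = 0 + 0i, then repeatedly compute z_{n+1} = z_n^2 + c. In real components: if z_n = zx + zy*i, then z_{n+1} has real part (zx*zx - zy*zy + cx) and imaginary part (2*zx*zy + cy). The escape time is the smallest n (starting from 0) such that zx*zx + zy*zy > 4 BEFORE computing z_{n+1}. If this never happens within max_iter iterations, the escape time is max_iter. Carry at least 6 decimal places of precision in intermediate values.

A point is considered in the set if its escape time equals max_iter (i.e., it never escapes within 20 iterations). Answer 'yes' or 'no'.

Answer: no

Derivation:
z_0 = 0 + 0i, c = -0.1130 + 0.9580i
Iter 1: z = -0.1130 + 0.9580i, |z|^2 = 0.9305
Iter 2: z = -1.0180 + 0.7415i, |z|^2 = 1.5861
Iter 3: z = 0.3735 + -0.5517i, |z|^2 = 0.4438
Iter 4: z = -0.2778 + 0.5459i, |z|^2 = 0.3752
Iter 5: z = -0.3338 + 0.6547i, |z|^2 = 0.5400
Iter 6: z = -0.4301 + 0.5209i, |z|^2 = 0.4564
Iter 7: z = -0.1993 + 0.5098i, |z|^2 = 0.2997
Iter 8: z = -0.3332 + 0.7547i, |z|^2 = 0.6806
Iter 9: z = -0.5716 + 0.4550i, |z|^2 = 0.5338
Iter 10: z = 0.0067 + 0.4378i, |z|^2 = 0.1917
Iter 11: z = -0.3046 + 0.9638i, |z|^2 = 1.0218
Iter 12: z = -0.9492 + 0.3708i, |z|^2 = 1.0384
Iter 13: z = 0.6505 + 0.2541i, |z|^2 = 0.4877
Iter 14: z = 0.2455 + 1.2886i, |z|^2 = 1.7207
Iter 15: z = -1.7131 + 1.5908i, |z|^2 = 5.4653
Escaped at iteration 15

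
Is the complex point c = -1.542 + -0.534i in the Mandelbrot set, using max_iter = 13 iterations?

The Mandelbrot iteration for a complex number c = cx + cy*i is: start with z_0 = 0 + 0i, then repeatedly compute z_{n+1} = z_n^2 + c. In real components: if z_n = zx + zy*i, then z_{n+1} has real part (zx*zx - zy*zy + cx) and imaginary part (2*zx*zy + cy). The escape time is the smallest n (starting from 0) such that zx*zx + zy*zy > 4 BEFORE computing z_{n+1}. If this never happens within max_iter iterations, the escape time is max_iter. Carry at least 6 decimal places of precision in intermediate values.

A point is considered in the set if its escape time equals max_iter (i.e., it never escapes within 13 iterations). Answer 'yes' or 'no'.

z_0 = 0 + 0i, c = -1.5420 + -0.5340i
Iter 1: z = -1.5420 + -0.5340i, |z|^2 = 2.6629
Iter 2: z = 0.5506 + 1.1129i, |z|^2 = 1.5416
Iter 3: z = -2.4773 + 0.6915i, |z|^2 = 6.6151
Escaped at iteration 3

Answer: no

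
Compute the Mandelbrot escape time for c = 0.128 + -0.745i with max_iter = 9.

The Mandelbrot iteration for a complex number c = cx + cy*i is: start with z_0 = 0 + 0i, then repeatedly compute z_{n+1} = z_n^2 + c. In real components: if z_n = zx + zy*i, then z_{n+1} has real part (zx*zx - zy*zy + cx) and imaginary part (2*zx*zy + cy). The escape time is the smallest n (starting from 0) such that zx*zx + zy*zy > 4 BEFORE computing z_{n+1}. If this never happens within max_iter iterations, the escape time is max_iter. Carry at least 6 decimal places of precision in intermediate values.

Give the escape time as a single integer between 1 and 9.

z_0 = 0 + 0i, c = 0.1280 + -0.7450i
Iter 1: z = 0.1280 + -0.7450i, |z|^2 = 0.5714
Iter 2: z = -0.4106 + -0.9357i, |z|^2 = 1.0442
Iter 3: z = -0.5789 + 0.0235i, |z|^2 = 0.3357
Iter 4: z = 0.4626 + -0.7722i, |z|^2 = 0.8103
Iter 5: z = -0.2543 + -1.4595i, |z|^2 = 2.1947
Iter 6: z = -1.9374 + -0.0028i, |z|^2 = 3.7536
Iter 7: z = 3.8816 + -0.7341i, |z|^2 = 15.6059
Escaped at iteration 7

Answer: 7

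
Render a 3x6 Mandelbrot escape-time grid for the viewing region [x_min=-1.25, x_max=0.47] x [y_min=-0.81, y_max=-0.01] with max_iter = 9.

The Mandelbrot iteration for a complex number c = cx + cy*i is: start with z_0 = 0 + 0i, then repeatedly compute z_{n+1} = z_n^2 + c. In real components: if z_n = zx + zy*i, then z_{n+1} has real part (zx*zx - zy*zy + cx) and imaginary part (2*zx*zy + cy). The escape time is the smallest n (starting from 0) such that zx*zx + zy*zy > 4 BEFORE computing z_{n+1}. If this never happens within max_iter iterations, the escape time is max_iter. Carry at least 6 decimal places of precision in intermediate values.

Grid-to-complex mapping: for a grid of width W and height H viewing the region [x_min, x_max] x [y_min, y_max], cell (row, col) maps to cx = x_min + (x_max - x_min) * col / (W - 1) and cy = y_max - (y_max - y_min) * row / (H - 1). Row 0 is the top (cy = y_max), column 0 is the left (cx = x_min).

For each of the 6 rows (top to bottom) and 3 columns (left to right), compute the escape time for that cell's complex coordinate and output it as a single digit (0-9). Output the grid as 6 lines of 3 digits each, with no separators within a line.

Answer: 995
996
997
595
394
363

Derivation:
(row=0, col=0): c = -1.2500 + -0.0100i → escape time 9
(row=0, col=1): c = -0.3900 + -0.0100i → escape time 9
(row=0, col=2): c = 0.4700 + -0.0100i → escape time 5
(row=1, col=0): c = -1.2500 + -0.1700i → escape time 9
(row=1, col=1): c = -0.3900 + -0.1700i → escape time 9
(row=1, col=2): c = 0.4700 + -0.1700i → escape time 6
(row=2, col=0): c = -1.2500 + -0.3300i → escape time 9
(row=2, col=1): c = -0.3900 + -0.3300i → escape time 9
(row=2, col=2): c = 0.4700 + -0.3300i → escape time 7
(row=3, col=0): c = -1.2500 + -0.4900i → escape time 5
(row=3, col=1): c = -0.3900 + -0.4900i → escape time 9
(row=3, col=2): c = 0.4700 + -0.4900i → escape time 5
(row=4, col=0): c = -1.2500 + -0.6500i → escape time 3
(row=4, col=1): c = -0.3900 + -0.6500i → escape time 9
(row=4, col=2): c = 0.4700 + -0.6500i → escape time 4
(row=5, col=0): c = -1.2500 + -0.8100i → escape time 3
(row=5, col=1): c = -0.3900 + -0.8100i → escape time 6
(row=5, col=2): c = 0.4700 + -0.8100i → escape time 3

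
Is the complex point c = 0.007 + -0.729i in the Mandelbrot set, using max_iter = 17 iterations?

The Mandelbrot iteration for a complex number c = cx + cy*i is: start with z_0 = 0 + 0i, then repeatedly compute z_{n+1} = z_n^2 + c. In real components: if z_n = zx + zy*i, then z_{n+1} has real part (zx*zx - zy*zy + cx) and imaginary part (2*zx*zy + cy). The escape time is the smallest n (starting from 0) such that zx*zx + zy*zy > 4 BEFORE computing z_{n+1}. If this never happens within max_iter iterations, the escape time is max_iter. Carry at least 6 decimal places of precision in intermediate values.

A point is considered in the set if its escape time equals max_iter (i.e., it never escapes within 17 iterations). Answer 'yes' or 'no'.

Answer: no

Derivation:
z_0 = 0 + 0i, c = 0.0070 + -0.7290i
Iter 1: z = 0.0070 + -0.7290i, |z|^2 = 0.5315
Iter 2: z = -0.5244 + -0.7392i, |z|^2 = 0.8214
Iter 3: z = -0.2644 + 0.0463i, |z|^2 = 0.0721
Iter 4: z = 0.0748 + -0.7535i, |z|^2 = 0.5733
Iter 5: z = -0.5551 + -0.8417i, |z|^2 = 1.0166
Iter 6: z = -0.3933 + 0.2055i, |z|^2 = 0.1969
Iter 7: z = 0.1195 + -0.8906i, |z|^2 = 0.8075
Iter 8: z = -0.7720 + -0.9418i, |z|^2 = 1.4829
Iter 9: z = -0.2840 + 0.7251i, |z|^2 = 0.6064
Iter 10: z = -0.4380 + -1.1408i, |z|^2 = 1.4934
Iter 11: z = -1.1027 + 0.2705i, |z|^2 = 1.2890
Iter 12: z = 1.1497 + -1.3255i, |z|^2 = 3.0787
Iter 13: z = -0.4281 + -3.7768i, |z|^2 = 14.4474
Escaped at iteration 13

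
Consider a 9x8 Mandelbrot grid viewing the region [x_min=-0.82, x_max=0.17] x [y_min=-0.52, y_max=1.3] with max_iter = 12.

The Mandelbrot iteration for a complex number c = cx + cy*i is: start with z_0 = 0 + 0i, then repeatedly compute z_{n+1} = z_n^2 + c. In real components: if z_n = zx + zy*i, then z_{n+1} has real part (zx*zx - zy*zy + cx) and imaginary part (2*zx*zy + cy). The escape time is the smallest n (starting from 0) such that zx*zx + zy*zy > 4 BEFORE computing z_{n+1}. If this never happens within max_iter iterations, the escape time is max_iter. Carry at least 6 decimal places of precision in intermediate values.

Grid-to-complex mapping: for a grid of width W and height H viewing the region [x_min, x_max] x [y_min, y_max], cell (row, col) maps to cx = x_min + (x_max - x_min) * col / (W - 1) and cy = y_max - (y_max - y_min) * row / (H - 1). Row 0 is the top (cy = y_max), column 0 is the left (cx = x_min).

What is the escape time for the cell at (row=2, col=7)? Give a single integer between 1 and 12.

z_0 = 0 + 0i, c = 0.0463 + 0.7800i
Iter 1: z = 0.0463 + 0.7800i, |z|^2 = 0.6105
Iter 2: z = -0.5600 + 0.8522i, |z|^2 = 1.0398
Iter 3: z = -0.3663 + -0.1744i, |z|^2 = 0.1646
Iter 4: z = 0.1500 + 0.9078i, |z|^2 = 0.8466
Iter 5: z = -0.7553 + 1.0523i, |z|^2 = 1.6779
Iter 6: z = -0.4906 + -0.8097i, |z|^2 = 0.8963
Iter 7: z = -0.3686 + 1.5746i, |z|^2 = 2.6151
Iter 8: z = -2.2971 + -0.3809i, |z|^2 = 5.4216
Escaped at iteration 8

Answer: 8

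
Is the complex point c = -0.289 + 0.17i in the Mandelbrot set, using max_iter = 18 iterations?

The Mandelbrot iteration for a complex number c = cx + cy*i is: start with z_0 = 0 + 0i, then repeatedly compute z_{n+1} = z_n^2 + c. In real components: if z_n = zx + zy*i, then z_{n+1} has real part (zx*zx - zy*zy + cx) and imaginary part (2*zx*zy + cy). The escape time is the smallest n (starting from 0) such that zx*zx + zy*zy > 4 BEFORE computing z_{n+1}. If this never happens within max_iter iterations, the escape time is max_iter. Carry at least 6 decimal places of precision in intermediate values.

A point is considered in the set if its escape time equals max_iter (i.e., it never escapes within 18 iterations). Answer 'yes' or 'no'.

z_0 = 0 + 0i, c = -0.2890 + 0.1700i
Iter 1: z = -0.2890 + 0.1700i, |z|^2 = 0.1124
Iter 2: z = -0.2344 + 0.0717i, |z|^2 = 0.0601
Iter 3: z = -0.2392 + 0.1364i, |z|^2 = 0.0758
Iter 4: z = -0.2504 + 0.1048i, |z|^2 = 0.0737
Iter 5: z = -0.2373 + 0.1175i, |z|^2 = 0.0701
Iter 6: z = -0.2465 + 0.1142i, |z|^2 = 0.0738
Iter 7: z = -0.2413 + 0.1137i, |z|^2 = 0.0711
Iter 8: z = -0.2437 + 0.1151i, |z|^2 = 0.0727
Iter 9: z = -0.2429 + 0.1139i, |z|^2 = 0.0720
Iter 10: z = -0.2430 + 0.1147i, |z|^2 = 0.0722
Iter 11: z = -0.2431 + 0.1143i, |z|^2 = 0.0722
Iter 12: z = -0.2430 + 0.1144i, |z|^2 = 0.0721
Iter 13: z = -0.2431 + 0.1144i, |z|^2 = 0.0722
Iter 14: z = -0.2430 + 0.1144i, |z|^2 = 0.0721
Iter 15: z = -0.2430 + 0.1144i, |z|^2 = 0.0722
Iter 16: z = -0.2430 + 0.1144i, |z|^2 = 0.0721
Iter 17: z = -0.2430 + 0.1144i, |z|^2 = 0.0721
Did not escape in 18 iterations → in set

Answer: yes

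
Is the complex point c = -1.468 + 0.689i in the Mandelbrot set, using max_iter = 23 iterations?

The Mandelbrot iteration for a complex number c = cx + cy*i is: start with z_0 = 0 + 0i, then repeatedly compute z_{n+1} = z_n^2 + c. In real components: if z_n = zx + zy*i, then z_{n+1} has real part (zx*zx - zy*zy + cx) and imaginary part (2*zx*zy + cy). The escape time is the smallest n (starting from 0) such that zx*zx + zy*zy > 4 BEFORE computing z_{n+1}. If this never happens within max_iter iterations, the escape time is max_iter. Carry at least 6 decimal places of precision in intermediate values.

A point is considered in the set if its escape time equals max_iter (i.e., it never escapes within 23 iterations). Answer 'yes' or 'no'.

Answer: no

Derivation:
z_0 = 0 + 0i, c = -1.4680 + 0.6890i
Iter 1: z = -1.4680 + 0.6890i, |z|^2 = 2.6297
Iter 2: z = 0.2123 + -1.3339i, |z|^2 = 1.8244
Iter 3: z = -3.2022 + 0.1226i, |z|^2 = 10.2693
Escaped at iteration 3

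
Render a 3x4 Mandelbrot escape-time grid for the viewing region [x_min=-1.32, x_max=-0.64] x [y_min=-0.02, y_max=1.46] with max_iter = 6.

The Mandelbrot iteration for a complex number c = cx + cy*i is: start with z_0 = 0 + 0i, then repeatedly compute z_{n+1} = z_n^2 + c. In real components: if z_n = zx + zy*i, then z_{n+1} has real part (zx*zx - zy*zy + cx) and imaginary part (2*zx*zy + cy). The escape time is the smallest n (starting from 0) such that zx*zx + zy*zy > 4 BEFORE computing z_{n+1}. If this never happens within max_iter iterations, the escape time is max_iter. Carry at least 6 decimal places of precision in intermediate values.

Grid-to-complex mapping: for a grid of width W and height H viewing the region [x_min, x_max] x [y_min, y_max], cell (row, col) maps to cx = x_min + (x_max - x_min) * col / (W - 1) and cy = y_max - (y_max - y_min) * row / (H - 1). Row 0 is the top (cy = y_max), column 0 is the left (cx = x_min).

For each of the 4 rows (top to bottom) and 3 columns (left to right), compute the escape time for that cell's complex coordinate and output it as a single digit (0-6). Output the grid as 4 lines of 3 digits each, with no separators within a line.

(row=0, col=0): c = -1.3200 + 1.4600i → escape time 2
(row=0, col=1): c = -0.9800 + 1.4600i → escape time 2
(row=0, col=2): c = -0.6400 + 1.4600i → escape time 2
(row=1, col=0): c = -1.3200 + 0.9667i → escape time 3
(row=1, col=1): c = -0.9800 + 0.9667i → escape time 3
(row=1, col=2): c = -0.6400 + 0.9667i → escape time 4
(row=2, col=0): c = -1.3200 + 0.4733i → escape time 4
(row=2, col=1): c = -0.9800 + 0.4733i → escape time 5
(row=2, col=2): c = -0.6400 + 0.4733i → escape time 6
(row=3, col=0): c = -1.3200 + -0.0200i → escape time 6
(row=3, col=1): c = -0.9800 + -0.0200i → escape time 6
(row=3, col=2): c = -0.6400 + -0.0200i → escape time 6

Answer: 222
334
456
666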